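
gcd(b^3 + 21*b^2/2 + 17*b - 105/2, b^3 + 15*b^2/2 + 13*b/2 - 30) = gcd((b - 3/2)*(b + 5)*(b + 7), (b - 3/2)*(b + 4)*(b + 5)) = b^2 + 7*b/2 - 15/2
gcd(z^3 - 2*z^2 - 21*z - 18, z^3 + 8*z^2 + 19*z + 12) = z^2 + 4*z + 3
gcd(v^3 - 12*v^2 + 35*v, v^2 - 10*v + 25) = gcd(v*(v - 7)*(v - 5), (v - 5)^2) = v - 5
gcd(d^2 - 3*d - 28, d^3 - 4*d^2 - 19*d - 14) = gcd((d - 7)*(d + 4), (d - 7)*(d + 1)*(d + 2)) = d - 7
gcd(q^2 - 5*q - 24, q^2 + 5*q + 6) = q + 3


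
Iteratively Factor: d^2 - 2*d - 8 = (d - 4)*(d + 2)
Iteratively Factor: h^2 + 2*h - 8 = (h - 2)*(h + 4)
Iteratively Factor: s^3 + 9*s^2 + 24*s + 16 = (s + 4)*(s^2 + 5*s + 4) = (s + 4)^2*(s + 1)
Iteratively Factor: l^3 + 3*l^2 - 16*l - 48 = (l + 4)*(l^2 - l - 12) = (l - 4)*(l + 4)*(l + 3)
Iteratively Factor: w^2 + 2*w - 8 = (w + 4)*(w - 2)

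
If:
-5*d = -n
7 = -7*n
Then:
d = -1/5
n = -1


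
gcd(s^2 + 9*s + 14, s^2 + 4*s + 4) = s + 2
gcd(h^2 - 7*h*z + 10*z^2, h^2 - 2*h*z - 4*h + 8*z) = -h + 2*z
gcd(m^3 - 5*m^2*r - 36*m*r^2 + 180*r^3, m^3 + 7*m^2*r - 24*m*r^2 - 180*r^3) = -m^2 - m*r + 30*r^2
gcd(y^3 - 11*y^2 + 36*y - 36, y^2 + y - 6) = y - 2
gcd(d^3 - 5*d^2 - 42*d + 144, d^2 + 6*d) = d + 6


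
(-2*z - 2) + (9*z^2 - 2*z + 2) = 9*z^2 - 4*z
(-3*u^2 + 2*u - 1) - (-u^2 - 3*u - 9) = -2*u^2 + 5*u + 8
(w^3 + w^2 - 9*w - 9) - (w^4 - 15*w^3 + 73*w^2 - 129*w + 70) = -w^4 + 16*w^3 - 72*w^2 + 120*w - 79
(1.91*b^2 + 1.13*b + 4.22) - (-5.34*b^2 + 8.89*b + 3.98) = 7.25*b^2 - 7.76*b + 0.24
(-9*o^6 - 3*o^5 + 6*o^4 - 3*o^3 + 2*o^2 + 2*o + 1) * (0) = 0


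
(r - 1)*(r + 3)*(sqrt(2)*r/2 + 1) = sqrt(2)*r^3/2 + r^2 + sqrt(2)*r^2 - 3*sqrt(2)*r/2 + 2*r - 3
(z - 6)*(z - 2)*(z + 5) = z^3 - 3*z^2 - 28*z + 60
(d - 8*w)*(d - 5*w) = d^2 - 13*d*w + 40*w^2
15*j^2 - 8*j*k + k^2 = (-5*j + k)*(-3*j + k)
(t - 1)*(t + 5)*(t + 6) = t^3 + 10*t^2 + 19*t - 30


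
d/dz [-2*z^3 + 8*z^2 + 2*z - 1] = -6*z^2 + 16*z + 2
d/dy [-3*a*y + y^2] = -3*a + 2*y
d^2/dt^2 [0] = 0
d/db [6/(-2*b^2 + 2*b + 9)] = 12*(2*b - 1)/(-2*b^2 + 2*b + 9)^2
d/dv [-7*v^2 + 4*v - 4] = 4 - 14*v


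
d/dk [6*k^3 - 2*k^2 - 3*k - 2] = 18*k^2 - 4*k - 3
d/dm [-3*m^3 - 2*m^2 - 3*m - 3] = -9*m^2 - 4*m - 3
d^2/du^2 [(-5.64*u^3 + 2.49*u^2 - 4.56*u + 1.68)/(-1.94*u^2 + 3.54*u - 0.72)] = (125.723928*u^3 - 103.320288*u^2 + 48.551616*u - 16.749504)/(7.301384*u^6 - 39.969432*u^5 + 81.063288*u^4 - 74.029896*u^3 + 30.085344*u^2 - 5.505408*u + 0.373248)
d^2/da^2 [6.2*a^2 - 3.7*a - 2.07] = 12.4000000000000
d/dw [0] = 0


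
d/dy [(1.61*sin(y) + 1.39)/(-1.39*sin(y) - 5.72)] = -7.2771*cos(y)/(1.39*sin(y) + 5.72)^2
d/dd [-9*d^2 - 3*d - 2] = -18*d - 3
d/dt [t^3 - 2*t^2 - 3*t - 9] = 3*t^2 - 4*t - 3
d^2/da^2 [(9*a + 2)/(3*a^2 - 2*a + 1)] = 2*(3*(4 - 27*a)*(3*a^2 - 2*a + 1) + 4*(3*a - 1)^2*(9*a + 2))/(3*a^2 - 2*a + 1)^3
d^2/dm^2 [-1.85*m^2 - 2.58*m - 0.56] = -3.70000000000000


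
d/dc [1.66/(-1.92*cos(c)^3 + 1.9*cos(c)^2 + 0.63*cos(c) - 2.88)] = (-9.5616*cos(c)^2 + 6.308*cos(c) + 1.0458)*sin(c)/(1.92*cos(c)^3 - 1.9*cos(c)^2 - 0.63*cos(c) + 2.88)^2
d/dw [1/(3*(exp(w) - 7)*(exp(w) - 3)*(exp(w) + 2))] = (-(exp(w) - 7)*(exp(w) - 3) - (exp(w) - 7)*(exp(w) + 2) - (exp(w) - 3)*(exp(w) + 2))*exp(w)/(3*(exp(w) - 7)^2*(exp(w) - 3)^2*(exp(w) + 2)^2)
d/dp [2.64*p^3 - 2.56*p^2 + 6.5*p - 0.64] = 7.92*p^2 - 5.12*p + 6.5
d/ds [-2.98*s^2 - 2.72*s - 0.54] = -5.96*s - 2.72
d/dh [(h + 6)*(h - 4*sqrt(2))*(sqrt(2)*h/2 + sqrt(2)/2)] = 3*sqrt(2)*h^2/2 - 8*h + 7*sqrt(2)*h - 28 + 3*sqrt(2)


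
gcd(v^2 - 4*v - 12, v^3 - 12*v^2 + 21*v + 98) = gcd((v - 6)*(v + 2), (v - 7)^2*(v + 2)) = v + 2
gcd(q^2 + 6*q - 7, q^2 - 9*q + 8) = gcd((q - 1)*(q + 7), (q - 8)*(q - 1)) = q - 1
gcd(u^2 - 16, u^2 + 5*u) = 1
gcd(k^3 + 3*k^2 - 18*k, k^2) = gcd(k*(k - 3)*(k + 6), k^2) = k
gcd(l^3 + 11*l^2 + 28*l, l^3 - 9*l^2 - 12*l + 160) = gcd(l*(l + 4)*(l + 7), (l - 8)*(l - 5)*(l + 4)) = l + 4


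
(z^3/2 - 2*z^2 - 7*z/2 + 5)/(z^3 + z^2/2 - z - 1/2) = (z^2 - 3*z - 10)/(2*z^2 + 3*z + 1)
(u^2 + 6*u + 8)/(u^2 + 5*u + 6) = (u + 4)/(u + 3)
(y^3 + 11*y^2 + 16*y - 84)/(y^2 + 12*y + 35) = (y^2 + 4*y - 12)/(y + 5)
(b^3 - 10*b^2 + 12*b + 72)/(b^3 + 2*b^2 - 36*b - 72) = (b - 6)/(b + 6)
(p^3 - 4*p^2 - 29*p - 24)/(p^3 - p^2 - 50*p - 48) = (p + 3)/(p + 6)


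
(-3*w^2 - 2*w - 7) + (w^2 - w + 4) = -2*w^2 - 3*w - 3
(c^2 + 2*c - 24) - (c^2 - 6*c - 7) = 8*c - 17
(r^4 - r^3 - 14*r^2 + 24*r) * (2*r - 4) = 2*r^5 - 6*r^4 - 24*r^3 + 104*r^2 - 96*r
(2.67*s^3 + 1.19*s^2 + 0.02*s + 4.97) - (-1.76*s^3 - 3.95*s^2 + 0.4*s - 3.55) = 4.43*s^3 + 5.14*s^2 - 0.38*s + 8.52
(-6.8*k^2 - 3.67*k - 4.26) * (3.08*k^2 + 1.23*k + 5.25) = -20.944*k^4 - 19.6676*k^3 - 53.3349*k^2 - 24.5073*k - 22.365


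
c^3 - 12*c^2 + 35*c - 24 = (c - 8)*(c - 3)*(c - 1)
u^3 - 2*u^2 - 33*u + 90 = (u - 5)*(u - 3)*(u + 6)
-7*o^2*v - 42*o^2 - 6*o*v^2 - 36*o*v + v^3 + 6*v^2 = (-7*o + v)*(o + v)*(v + 6)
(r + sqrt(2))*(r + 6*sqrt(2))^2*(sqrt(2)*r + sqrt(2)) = sqrt(2)*r^4 + sqrt(2)*r^3 + 26*r^3 + 26*r^2 + 96*sqrt(2)*r^2 + 96*sqrt(2)*r + 144*r + 144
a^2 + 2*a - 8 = (a - 2)*(a + 4)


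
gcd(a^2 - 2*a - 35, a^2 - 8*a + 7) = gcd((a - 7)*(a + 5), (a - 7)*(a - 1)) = a - 7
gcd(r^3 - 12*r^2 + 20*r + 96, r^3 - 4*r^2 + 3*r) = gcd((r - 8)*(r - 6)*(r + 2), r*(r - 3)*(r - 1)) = 1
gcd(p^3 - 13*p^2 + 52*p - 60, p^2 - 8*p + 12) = p^2 - 8*p + 12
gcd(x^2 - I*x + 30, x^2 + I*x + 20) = x + 5*I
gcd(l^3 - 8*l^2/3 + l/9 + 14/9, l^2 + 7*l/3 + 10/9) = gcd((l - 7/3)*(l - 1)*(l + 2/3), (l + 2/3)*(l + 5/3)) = l + 2/3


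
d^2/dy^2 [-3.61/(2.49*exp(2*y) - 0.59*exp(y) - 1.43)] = (3.61*(4.98*exp(y) - 0.59)*(9.96*exp(y) - 1.18)*exp(y) + (35.9556*exp(y) - 2.1299)*(-2.49*exp(2*y) + 0.59*exp(y) + 1.43))*exp(y)/(-2.49*exp(2*y) + 0.59*exp(y) + 1.43)^3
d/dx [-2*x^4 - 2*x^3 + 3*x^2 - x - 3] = -8*x^3 - 6*x^2 + 6*x - 1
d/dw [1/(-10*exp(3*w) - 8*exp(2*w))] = (15*exp(w) + 8)*exp(-2*w)/(2*(5*exp(w) + 4)^2)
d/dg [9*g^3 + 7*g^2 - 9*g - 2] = 27*g^2 + 14*g - 9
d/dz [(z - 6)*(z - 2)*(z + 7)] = 3*z^2 - 2*z - 44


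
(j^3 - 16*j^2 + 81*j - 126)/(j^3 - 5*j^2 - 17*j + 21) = (j^2 - 9*j + 18)/(j^2 + 2*j - 3)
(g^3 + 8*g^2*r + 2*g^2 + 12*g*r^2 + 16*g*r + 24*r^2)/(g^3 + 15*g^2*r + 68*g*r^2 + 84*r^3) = (g + 2)/(g + 7*r)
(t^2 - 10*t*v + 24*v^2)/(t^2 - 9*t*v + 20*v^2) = (t - 6*v)/(t - 5*v)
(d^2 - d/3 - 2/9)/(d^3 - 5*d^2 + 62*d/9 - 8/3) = (3*d + 1)/(3*d^2 - 13*d + 12)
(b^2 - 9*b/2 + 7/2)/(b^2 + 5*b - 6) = (b - 7/2)/(b + 6)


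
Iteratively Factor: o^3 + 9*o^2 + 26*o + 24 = (o + 3)*(o^2 + 6*o + 8) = (o + 2)*(o + 3)*(o + 4)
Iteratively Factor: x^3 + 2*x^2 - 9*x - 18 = (x + 3)*(x^2 - x - 6) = (x + 2)*(x + 3)*(x - 3)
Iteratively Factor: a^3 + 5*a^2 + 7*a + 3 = (a + 3)*(a^2 + 2*a + 1) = (a + 1)*(a + 3)*(a + 1)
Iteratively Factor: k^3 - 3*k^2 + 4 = (k + 1)*(k^2 - 4*k + 4) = (k - 2)*(k + 1)*(k - 2)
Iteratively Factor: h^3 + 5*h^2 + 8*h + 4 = (h + 2)*(h^2 + 3*h + 2) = (h + 1)*(h + 2)*(h + 2)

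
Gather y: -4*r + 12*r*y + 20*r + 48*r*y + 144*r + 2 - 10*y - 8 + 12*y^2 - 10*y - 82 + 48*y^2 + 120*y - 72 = 160*r + 60*y^2 + y*(60*r + 100) - 160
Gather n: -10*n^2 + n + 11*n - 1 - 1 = -10*n^2 + 12*n - 2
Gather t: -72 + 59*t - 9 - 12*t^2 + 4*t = -12*t^2 + 63*t - 81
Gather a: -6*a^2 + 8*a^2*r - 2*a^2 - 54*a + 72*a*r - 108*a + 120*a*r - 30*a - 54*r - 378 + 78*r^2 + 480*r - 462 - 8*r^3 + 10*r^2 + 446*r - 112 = a^2*(8*r - 8) + a*(192*r - 192) - 8*r^3 + 88*r^2 + 872*r - 952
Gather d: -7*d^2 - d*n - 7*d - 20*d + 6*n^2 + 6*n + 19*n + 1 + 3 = -7*d^2 + d*(-n - 27) + 6*n^2 + 25*n + 4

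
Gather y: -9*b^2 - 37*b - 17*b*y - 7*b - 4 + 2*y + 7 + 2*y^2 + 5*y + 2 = -9*b^2 - 44*b + 2*y^2 + y*(7 - 17*b) + 5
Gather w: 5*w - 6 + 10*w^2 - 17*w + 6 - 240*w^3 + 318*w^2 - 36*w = -240*w^3 + 328*w^2 - 48*w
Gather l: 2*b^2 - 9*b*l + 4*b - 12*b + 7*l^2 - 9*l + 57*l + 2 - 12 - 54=2*b^2 - 8*b + 7*l^2 + l*(48 - 9*b) - 64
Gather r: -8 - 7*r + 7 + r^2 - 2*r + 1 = r^2 - 9*r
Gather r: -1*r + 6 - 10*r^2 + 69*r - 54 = -10*r^2 + 68*r - 48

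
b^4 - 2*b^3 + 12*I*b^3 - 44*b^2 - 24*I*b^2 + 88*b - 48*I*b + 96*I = (b - 2)*(b + 2*I)*(b + 4*I)*(b + 6*I)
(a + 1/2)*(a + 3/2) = a^2 + 2*a + 3/4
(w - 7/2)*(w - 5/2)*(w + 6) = w^3 - 109*w/4 + 105/2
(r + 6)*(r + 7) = r^2 + 13*r + 42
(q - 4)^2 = q^2 - 8*q + 16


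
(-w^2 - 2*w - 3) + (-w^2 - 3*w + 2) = -2*w^2 - 5*w - 1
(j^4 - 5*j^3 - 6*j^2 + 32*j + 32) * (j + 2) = j^5 - 3*j^4 - 16*j^3 + 20*j^2 + 96*j + 64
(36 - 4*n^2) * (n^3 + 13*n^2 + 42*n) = -4*n^5 - 52*n^4 - 132*n^3 + 468*n^2 + 1512*n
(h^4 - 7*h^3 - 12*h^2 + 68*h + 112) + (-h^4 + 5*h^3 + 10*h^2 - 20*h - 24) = -2*h^3 - 2*h^2 + 48*h + 88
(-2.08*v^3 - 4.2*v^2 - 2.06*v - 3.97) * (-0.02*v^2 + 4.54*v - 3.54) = 0.0416*v^5 - 9.3592*v^4 - 11.6636*v^3 + 5.595*v^2 - 10.7314*v + 14.0538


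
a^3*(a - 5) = a^4 - 5*a^3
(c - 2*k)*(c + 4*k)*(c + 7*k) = c^3 + 9*c^2*k + 6*c*k^2 - 56*k^3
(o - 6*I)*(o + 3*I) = o^2 - 3*I*o + 18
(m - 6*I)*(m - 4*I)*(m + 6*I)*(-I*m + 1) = -I*m^4 - 3*m^3 - 40*I*m^2 - 108*m - 144*I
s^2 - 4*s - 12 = (s - 6)*(s + 2)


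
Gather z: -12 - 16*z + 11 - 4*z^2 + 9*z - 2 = -4*z^2 - 7*z - 3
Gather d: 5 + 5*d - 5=5*d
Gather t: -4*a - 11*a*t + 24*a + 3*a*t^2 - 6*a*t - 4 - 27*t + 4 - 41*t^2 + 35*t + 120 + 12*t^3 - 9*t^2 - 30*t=20*a + 12*t^3 + t^2*(3*a - 50) + t*(-17*a - 22) + 120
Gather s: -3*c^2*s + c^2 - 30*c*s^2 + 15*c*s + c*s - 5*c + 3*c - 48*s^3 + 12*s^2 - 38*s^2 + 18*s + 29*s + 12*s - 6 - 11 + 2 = c^2 - 2*c - 48*s^3 + s^2*(-30*c - 26) + s*(-3*c^2 + 16*c + 59) - 15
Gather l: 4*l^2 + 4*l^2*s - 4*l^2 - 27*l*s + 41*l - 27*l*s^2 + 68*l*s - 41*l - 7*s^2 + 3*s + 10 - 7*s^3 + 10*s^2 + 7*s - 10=4*l^2*s + l*(-27*s^2 + 41*s) - 7*s^3 + 3*s^2 + 10*s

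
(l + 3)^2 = l^2 + 6*l + 9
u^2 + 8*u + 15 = (u + 3)*(u + 5)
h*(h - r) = h^2 - h*r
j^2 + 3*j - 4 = (j - 1)*(j + 4)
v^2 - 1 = (v - 1)*(v + 1)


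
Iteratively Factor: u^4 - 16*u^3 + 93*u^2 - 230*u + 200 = (u - 4)*(u^3 - 12*u^2 + 45*u - 50) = (u - 4)*(u - 2)*(u^2 - 10*u + 25) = (u - 5)*(u - 4)*(u - 2)*(u - 5)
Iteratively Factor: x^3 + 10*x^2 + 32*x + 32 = (x + 4)*(x^2 + 6*x + 8) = (x + 4)^2*(x + 2)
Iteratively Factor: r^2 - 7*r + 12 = (r - 4)*(r - 3)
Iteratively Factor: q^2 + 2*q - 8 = (q + 4)*(q - 2)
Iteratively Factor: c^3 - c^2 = (c)*(c^2 - c) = c^2*(c - 1)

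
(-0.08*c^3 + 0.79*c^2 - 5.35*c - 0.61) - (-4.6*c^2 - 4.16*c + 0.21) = -0.08*c^3 + 5.39*c^2 - 1.19*c - 0.82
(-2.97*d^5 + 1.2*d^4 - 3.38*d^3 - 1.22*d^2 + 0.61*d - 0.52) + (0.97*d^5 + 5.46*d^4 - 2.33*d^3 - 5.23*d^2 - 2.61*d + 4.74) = -2.0*d^5 + 6.66*d^4 - 5.71*d^3 - 6.45*d^2 - 2.0*d + 4.22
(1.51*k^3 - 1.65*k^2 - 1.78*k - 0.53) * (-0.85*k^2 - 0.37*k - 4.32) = -1.2835*k^5 + 0.8438*k^4 - 4.3997*k^3 + 8.2371*k^2 + 7.8857*k + 2.2896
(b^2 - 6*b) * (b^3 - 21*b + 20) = b^5 - 6*b^4 - 21*b^3 + 146*b^2 - 120*b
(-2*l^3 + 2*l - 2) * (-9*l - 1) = 18*l^4 + 2*l^3 - 18*l^2 + 16*l + 2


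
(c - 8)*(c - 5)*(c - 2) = c^3 - 15*c^2 + 66*c - 80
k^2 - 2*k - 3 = (k - 3)*(k + 1)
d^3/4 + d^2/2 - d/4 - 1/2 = (d/4 + 1/4)*(d - 1)*(d + 2)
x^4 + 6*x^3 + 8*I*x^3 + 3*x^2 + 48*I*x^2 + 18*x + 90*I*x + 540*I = (x + 6)*(x - 3*I)*(x + 5*I)*(x + 6*I)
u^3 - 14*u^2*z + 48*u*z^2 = u*(u - 8*z)*(u - 6*z)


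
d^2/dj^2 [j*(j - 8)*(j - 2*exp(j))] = -2*j^2*exp(j) + 8*j*exp(j) + 6*j + 28*exp(j) - 16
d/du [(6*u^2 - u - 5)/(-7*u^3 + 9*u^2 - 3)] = (-3*u*(7*u - 6)*(-6*u^2 + u + 5) + (1 - 12*u)*(7*u^3 - 9*u^2 + 3))/(7*u^3 - 9*u^2 + 3)^2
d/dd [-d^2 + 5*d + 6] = 5 - 2*d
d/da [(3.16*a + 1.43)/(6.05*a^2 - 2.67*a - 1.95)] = (19.118*a^2 - 8.4372*a - (3.16*a + 1.43)*(12.1*a - 2.67) - 6.162)/(-6.05*a^2 + 2.67*a + 1.95)^2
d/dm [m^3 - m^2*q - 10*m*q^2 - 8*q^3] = 3*m^2 - 2*m*q - 10*q^2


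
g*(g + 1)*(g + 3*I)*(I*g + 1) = I*g^4 - 2*g^3 + I*g^3 - 2*g^2 + 3*I*g^2 + 3*I*g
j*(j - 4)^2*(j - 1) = j^4 - 9*j^3 + 24*j^2 - 16*j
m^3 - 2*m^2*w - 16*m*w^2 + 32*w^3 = (m - 4*w)*(m - 2*w)*(m + 4*w)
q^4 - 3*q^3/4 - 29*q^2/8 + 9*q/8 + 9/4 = (q - 2)*(q - 1)*(q + 3/4)*(q + 3/2)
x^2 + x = x*(x + 1)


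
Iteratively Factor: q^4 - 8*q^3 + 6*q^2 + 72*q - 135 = (q - 5)*(q^3 - 3*q^2 - 9*q + 27) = (q - 5)*(q - 3)*(q^2 - 9) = (q - 5)*(q - 3)*(q + 3)*(q - 3)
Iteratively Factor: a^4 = (a)*(a^3) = a^2*(a^2) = a^3*(a)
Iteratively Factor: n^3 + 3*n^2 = (n)*(n^2 + 3*n) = n*(n + 3)*(n)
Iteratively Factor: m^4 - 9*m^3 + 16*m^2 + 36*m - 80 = (m - 2)*(m^3 - 7*m^2 + 2*m + 40) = (m - 2)*(m + 2)*(m^2 - 9*m + 20) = (m - 4)*(m - 2)*(m + 2)*(m - 5)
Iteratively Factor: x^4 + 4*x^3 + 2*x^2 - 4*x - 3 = (x + 3)*(x^3 + x^2 - x - 1) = (x + 1)*(x + 3)*(x^2 - 1) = (x - 1)*(x + 1)*(x + 3)*(x + 1)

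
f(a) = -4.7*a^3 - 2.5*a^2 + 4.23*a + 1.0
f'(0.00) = 4.23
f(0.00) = 1.00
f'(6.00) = -533.37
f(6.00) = -1078.82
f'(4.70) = -330.74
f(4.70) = -522.31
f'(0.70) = -6.18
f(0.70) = 1.12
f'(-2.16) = -50.75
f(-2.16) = 27.56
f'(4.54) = -309.09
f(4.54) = -471.14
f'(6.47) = -618.36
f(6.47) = -1349.23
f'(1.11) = -18.69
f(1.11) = -3.81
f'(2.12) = -69.74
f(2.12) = -46.05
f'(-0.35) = 4.25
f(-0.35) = -0.59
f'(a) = -14.1*a^2 - 5.0*a + 4.23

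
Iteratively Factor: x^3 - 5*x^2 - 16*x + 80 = (x + 4)*(x^2 - 9*x + 20) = (x - 4)*(x + 4)*(x - 5)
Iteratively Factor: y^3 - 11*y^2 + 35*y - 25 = (y - 5)*(y^2 - 6*y + 5) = (y - 5)^2*(y - 1)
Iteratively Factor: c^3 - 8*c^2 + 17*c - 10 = (c - 5)*(c^2 - 3*c + 2) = (c - 5)*(c - 1)*(c - 2)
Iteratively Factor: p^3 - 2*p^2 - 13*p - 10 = (p + 2)*(p^2 - 4*p - 5) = (p - 5)*(p + 2)*(p + 1)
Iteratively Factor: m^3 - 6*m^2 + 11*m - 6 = (m - 1)*(m^2 - 5*m + 6) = (m - 2)*(m - 1)*(m - 3)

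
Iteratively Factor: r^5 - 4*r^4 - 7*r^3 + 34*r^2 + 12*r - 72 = (r - 3)*(r^4 - r^3 - 10*r^2 + 4*r + 24) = (r - 3)*(r + 2)*(r^3 - 3*r^2 - 4*r + 12) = (r - 3)^2*(r + 2)*(r^2 - 4) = (r - 3)^2*(r + 2)^2*(r - 2)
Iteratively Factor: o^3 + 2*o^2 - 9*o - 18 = (o + 3)*(o^2 - o - 6) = (o - 3)*(o + 3)*(o + 2)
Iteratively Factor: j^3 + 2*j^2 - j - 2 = (j + 1)*(j^2 + j - 2) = (j + 1)*(j + 2)*(j - 1)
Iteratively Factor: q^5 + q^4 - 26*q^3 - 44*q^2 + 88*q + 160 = (q - 5)*(q^4 + 6*q^3 + 4*q^2 - 24*q - 32) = (q - 5)*(q + 2)*(q^3 + 4*q^2 - 4*q - 16) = (q - 5)*(q + 2)*(q + 4)*(q^2 - 4) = (q - 5)*(q + 2)^2*(q + 4)*(q - 2)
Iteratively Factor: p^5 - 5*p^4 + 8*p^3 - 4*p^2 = (p - 1)*(p^4 - 4*p^3 + 4*p^2) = (p - 2)*(p - 1)*(p^3 - 2*p^2) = p*(p - 2)*(p - 1)*(p^2 - 2*p) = p*(p - 2)^2*(p - 1)*(p)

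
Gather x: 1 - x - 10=-x - 9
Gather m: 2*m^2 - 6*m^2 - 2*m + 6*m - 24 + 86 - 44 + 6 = -4*m^2 + 4*m + 24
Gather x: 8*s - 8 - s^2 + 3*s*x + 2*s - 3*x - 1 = -s^2 + 10*s + x*(3*s - 3) - 9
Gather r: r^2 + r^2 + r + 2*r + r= 2*r^2 + 4*r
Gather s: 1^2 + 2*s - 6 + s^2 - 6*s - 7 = s^2 - 4*s - 12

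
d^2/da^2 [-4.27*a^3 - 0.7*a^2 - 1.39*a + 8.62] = -25.62*a - 1.4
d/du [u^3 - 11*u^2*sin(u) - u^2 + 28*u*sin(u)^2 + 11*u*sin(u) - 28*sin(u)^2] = -11*u^2*cos(u) + 3*u^2 - 22*u*sin(u) + 28*u*sin(2*u) + 11*u*cos(u) - 2*u + 28*sin(u)^2 + 11*sin(u) - 28*sin(2*u)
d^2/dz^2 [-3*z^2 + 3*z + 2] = -6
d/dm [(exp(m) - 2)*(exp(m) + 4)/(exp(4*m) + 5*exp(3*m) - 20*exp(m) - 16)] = (-2*exp(m) - 3)*exp(m)/(exp(4*m) + 6*exp(3*m) + 13*exp(2*m) + 12*exp(m) + 4)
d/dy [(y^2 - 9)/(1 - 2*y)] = 2*(-y^2 + y - 9)/(4*y^2 - 4*y + 1)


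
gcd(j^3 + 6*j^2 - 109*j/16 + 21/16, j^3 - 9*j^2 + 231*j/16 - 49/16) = j - 1/4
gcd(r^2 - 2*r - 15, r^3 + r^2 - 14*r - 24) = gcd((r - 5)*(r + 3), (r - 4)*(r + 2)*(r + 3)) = r + 3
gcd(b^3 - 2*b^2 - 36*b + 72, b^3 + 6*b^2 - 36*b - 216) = b^2 - 36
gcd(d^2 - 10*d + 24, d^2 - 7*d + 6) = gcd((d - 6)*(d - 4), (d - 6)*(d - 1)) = d - 6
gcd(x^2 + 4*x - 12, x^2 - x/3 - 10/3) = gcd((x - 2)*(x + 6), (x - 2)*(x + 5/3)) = x - 2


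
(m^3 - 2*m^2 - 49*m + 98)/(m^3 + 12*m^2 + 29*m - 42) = (m^2 - 9*m + 14)/(m^2 + 5*m - 6)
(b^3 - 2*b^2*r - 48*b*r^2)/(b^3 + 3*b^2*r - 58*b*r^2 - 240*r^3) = b/(b + 5*r)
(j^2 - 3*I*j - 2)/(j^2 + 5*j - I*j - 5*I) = (j - 2*I)/(j + 5)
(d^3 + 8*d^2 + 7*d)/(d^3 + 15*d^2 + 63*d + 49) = d/(d + 7)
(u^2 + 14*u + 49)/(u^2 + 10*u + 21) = (u + 7)/(u + 3)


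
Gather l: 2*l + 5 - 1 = 2*l + 4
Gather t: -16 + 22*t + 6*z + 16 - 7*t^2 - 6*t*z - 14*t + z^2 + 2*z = -7*t^2 + t*(8 - 6*z) + z^2 + 8*z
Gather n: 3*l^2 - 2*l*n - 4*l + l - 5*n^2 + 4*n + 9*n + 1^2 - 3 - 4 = 3*l^2 - 3*l - 5*n^2 + n*(13 - 2*l) - 6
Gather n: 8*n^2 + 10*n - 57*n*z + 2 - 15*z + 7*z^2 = 8*n^2 + n*(10 - 57*z) + 7*z^2 - 15*z + 2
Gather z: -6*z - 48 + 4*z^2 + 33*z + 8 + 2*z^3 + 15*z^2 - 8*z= 2*z^3 + 19*z^2 + 19*z - 40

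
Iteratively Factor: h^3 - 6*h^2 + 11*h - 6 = (h - 1)*(h^2 - 5*h + 6) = (h - 3)*(h - 1)*(h - 2)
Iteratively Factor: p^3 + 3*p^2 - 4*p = (p + 4)*(p^2 - p) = (p - 1)*(p + 4)*(p)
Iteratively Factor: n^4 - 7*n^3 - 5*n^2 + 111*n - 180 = (n - 5)*(n^3 - 2*n^2 - 15*n + 36) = (n - 5)*(n - 3)*(n^2 + n - 12) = (n - 5)*(n - 3)*(n + 4)*(n - 3)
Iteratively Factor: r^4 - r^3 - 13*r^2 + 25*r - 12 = (r - 1)*(r^3 - 13*r + 12) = (r - 3)*(r - 1)*(r^2 + 3*r - 4) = (r - 3)*(r - 1)^2*(r + 4)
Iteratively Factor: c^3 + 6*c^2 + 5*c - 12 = (c + 4)*(c^2 + 2*c - 3) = (c - 1)*(c + 4)*(c + 3)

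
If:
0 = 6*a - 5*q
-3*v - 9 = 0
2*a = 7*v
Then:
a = -21/2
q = -63/5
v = -3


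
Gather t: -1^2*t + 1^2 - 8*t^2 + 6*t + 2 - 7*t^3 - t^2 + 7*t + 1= -7*t^3 - 9*t^2 + 12*t + 4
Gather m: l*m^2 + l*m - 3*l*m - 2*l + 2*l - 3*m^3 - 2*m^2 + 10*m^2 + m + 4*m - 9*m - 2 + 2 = -3*m^3 + m^2*(l + 8) + m*(-2*l - 4)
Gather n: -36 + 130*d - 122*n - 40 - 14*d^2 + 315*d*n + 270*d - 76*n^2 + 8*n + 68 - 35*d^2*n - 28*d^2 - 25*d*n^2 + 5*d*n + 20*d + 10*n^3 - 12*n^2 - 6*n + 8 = -42*d^2 + 420*d + 10*n^3 + n^2*(-25*d - 88) + n*(-35*d^2 + 320*d - 120)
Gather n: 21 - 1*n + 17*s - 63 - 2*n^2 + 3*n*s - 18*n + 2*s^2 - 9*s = -2*n^2 + n*(3*s - 19) + 2*s^2 + 8*s - 42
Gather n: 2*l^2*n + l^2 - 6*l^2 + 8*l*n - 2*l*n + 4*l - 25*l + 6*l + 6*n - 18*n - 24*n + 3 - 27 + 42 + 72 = -5*l^2 - 15*l + n*(2*l^2 + 6*l - 36) + 90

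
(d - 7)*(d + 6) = d^2 - d - 42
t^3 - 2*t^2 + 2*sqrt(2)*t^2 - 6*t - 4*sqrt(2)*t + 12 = (t - 2)*(t - sqrt(2))*(t + 3*sqrt(2))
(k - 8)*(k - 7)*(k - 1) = k^3 - 16*k^2 + 71*k - 56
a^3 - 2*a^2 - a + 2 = (a - 2)*(a - 1)*(a + 1)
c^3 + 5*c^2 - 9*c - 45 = (c - 3)*(c + 3)*(c + 5)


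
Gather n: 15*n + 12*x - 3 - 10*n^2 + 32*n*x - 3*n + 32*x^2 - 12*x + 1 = -10*n^2 + n*(32*x + 12) + 32*x^2 - 2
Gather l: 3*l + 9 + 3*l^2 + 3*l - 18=3*l^2 + 6*l - 9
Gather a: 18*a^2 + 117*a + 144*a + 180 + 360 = 18*a^2 + 261*a + 540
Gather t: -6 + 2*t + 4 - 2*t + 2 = 0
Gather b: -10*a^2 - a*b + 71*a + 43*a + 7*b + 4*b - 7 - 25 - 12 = -10*a^2 + 114*a + b*(11 - a) - 44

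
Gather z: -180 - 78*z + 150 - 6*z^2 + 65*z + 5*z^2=-z^2 - 13*z - 30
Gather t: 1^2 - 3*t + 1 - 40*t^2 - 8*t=-40*t^2 - 11*t + 2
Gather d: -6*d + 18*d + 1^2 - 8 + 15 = 12*d + 8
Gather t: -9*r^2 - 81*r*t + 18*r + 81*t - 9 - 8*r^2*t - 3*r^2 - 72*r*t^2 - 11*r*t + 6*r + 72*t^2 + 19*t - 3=-12*r^2 + 24*r + t^2*(72 - 72*r) + t*(-8*r^2 - 92*r + 100) - 12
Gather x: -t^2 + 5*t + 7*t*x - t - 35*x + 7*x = -t^2 + 4*t + x*(7*t - 28)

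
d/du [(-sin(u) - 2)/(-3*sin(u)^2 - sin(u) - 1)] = (-12*sin(u) + 3*cos(u)^2 - 4)*cos(u)/(3*sin(u)^2 + sin(u) + 1)^2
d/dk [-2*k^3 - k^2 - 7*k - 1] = -6*k^2 - 2*k - 7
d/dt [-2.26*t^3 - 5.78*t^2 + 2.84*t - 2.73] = -6.78*t^2 - 11.56*t + 2.84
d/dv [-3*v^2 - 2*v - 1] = -6*v - 2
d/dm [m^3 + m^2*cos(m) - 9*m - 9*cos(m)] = -m^2*sin(m) + 3*m^2 + 2*m*cos(m) + 9*sin(m) - 9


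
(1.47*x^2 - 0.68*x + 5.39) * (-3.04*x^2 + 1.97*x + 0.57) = -4.4688*x^4 + 4.9631*x^3 - 16.8873*x^2 + 10.2307*x + 3.0723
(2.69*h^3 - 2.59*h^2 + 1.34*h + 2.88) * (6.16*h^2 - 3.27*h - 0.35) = 16.5704*h^5 - 24.7507*h^4 + 15.7822*h^3 + 14.2655*h^2 - 9.8866*h - 1.008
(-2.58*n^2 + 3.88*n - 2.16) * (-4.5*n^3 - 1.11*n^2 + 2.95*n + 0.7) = 11.61*n^5 - 14.5962*n^4 - 2.1978*n^3 + 12.0376*n^2 - 3.656*n - 1.512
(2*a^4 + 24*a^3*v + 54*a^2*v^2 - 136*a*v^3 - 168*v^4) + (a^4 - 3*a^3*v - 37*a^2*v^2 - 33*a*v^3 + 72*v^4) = 3*a^4 + 21*a^3*v + 17*a^2*v^2 - 169*a*v^3 - 96*v^4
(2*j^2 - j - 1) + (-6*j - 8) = 2*j^2 - 7*j - 9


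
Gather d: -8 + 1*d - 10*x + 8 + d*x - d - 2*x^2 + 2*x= d*x - 2*x^2 - 8*x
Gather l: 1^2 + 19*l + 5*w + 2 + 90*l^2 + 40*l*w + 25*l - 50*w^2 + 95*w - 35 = 90*l^2 + l*(40*w + 44) - 50*w^2 + 100*w - 32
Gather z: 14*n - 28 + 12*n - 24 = 26*n - 52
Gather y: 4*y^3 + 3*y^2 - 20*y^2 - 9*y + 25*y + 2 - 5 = 4*y^3 - 17*y^2 + 16*y - 3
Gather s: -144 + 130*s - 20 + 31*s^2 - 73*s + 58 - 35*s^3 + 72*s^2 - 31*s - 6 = -35*s^3 + 103*s^2 + 26*s - 112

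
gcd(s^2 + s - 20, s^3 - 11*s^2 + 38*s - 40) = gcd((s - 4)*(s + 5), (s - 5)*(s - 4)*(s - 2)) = s - 4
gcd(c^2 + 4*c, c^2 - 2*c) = c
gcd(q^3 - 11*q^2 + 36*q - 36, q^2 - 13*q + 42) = q - 6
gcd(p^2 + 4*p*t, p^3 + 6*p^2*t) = p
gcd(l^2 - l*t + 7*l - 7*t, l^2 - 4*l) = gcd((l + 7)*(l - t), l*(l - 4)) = 1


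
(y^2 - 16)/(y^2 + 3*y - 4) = (y - 4)/(y - 1)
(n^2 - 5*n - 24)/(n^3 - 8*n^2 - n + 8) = (n + 3)/(n^2 - 1)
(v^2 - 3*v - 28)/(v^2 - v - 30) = (-v^2 + 3*v + 28)/(-v^2 + v + 30)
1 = 1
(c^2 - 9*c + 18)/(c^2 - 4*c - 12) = (c - 3)/(c + 2)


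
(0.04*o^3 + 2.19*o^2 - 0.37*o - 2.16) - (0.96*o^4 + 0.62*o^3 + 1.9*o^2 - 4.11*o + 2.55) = -0.96*o^4 - 0.58*o^3 + 0.29*o^2 + 3.74*o - 4.71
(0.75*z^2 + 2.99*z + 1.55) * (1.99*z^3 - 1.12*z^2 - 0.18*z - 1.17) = 1.4925*z^5 + 5.1101*z^4 - 0.3993*z^3 - 3.1517*z^2 - 3.7773*z - 1.8135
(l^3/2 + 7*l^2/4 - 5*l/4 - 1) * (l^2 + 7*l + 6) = l^5/2 + 21*l^4/4 + 14*l^3 + 3*l^2/4 - 29*l/2 - 6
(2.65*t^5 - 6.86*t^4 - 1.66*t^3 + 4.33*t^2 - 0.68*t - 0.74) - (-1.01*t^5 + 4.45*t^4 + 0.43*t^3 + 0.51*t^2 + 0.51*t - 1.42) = 3.66*t^5 - 11.31*t^4 - 2.09*t^3 + 3.82*t^2 - 1.19*t + 0.68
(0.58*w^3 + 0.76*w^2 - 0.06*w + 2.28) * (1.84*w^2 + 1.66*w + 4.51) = 1.0672*w^5 + 2.3612*w^4 + 3.767*w^3 + 7.5232*w^2 + 3.5142*w + 10.2828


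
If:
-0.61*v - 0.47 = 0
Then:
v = -0.77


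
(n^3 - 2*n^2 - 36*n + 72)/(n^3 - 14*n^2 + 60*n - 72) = (n + 6)/(n - 6)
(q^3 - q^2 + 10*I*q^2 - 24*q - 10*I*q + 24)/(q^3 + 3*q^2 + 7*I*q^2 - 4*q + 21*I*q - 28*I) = (q^2 + 10*I*q - 24)/(q^2 + q*(4 + 7*I) + 28*I)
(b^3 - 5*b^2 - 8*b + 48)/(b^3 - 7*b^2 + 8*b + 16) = (b + 3)/(b + 1)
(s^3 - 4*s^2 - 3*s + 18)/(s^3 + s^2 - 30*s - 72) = (s^3 - 4*s^2 - 3*s + 18)/(s^3 + s^2 - 30*s - 72)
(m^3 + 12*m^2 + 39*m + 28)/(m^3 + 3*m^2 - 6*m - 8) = (m + 7)/(m - 2)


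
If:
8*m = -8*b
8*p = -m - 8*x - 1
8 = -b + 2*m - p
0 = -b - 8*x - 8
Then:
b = -71/26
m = 71/26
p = 5/26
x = -137/208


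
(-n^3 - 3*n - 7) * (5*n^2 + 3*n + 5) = -5*n^5 - 3*n^4 - 20*n^3 - 44*n^2 - 36*n - 35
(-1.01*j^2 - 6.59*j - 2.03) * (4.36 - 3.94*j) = 3.9794*j^3 + 21.561*j^2 - 20.7342*j - 8.8508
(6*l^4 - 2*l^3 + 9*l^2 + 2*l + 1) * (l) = 6*l^5 - 2*l^4 + 9*l^3 + 2*l^2 + l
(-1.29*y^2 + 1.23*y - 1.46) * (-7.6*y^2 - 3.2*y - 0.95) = 9.804*y^4 - 5.22*y^3 + 8.3855*y^2 + 3.5035*y + 1.387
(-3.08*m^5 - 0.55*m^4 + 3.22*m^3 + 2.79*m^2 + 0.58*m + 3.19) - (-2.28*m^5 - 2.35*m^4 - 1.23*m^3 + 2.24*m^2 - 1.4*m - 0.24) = -0.8*m^5 + 1.8*m^4 + 4.45*m^3 + 0.55*m^2 + 1.98*m + 3.43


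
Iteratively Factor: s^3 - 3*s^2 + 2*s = (s - 2)*(s^2 - s) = (s - 2)*(s - 1)*(s)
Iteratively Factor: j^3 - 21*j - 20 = (j + 4)*(j^2 - 4*j - 5) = (j + 1)*(j + 4)*(j - 5)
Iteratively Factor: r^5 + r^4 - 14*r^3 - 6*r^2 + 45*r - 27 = (r + 3)*(r^4 - 2*r^3 - 8*r^2 + 18*r - 9) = (r - 1)*(r + 3)*(r^3 - r^2 - 9*r + 9) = (r - 3)*(r - 1)*(r + 3)*(r^2 + 2*r - 3) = (r - 3)*(r - 1)^2*(r + 3)*(r + 3)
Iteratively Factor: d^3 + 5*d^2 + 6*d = (d)*(d^2 + 5*d + 6) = d*(d + 2)*(d + 3)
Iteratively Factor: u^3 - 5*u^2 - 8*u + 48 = (u - 4)*(u^2 - u - 12) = (u - 4)*(u + 3)*(u - 4)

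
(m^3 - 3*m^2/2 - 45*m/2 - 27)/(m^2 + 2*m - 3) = (m^2 - 9*m/2 - 9)/(m - 1)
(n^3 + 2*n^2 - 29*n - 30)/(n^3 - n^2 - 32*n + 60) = (n + 1)/(n - 2)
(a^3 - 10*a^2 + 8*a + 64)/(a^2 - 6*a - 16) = a - 4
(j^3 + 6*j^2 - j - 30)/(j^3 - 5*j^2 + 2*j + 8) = (j^2 + 8*j + 15)/(j^2 - 3*j - 4)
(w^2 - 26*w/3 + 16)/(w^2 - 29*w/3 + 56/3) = (w - 6)/(w - 7)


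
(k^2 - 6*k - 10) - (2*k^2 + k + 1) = -k^2 - 7*k - 11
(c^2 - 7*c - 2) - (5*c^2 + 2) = -4*c^2 - 7*c - 4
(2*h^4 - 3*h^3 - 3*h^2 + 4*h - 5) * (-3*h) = -6*h^5 + 9*h^4 + 9*h^3 - 12*h^2 + 15*h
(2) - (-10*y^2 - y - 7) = 10*y^2 + y + 9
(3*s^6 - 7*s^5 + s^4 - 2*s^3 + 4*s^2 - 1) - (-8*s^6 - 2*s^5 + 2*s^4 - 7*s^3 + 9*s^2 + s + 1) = 11*s^6 - 5*s^5 - s^4 + 5*s^3 - 5*s^2 - s - 2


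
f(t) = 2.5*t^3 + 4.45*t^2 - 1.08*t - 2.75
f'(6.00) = 322.32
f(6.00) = 690.97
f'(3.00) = 93.12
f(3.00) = 101.56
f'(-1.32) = 0.24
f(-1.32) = 0.68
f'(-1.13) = -1.56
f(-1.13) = 0.55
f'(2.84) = 84.69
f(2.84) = 87.34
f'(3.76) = 138.42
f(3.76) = 188.99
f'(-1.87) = 8.50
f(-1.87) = -1.52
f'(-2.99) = 39.36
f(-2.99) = -26.56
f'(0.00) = -1.08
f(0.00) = -2.75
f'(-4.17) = 92.22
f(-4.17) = -102.15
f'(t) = 7.5*t^2 + 8.9*t - 1.08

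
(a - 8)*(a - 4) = a^2 - 12*a + 32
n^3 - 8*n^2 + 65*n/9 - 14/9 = (n - 7)*(n - 2/3)*(n - 1/3)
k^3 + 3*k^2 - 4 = (k - 1)*(k + 2)^2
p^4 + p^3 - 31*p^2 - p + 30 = (p - 5)*(p - 1)*(p + 1)*(p + 6)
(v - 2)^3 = v^3 - 6*v^2 + 12*v - 8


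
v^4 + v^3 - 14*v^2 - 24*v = v*(v - 4)*(v + 2)*(v + 3)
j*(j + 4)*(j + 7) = j^3 + 11*j^2 + 28*j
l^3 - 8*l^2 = l^2*(l - 8)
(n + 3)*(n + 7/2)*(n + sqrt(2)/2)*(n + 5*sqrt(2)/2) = n^4 + 3*sqrt(2)*n^3 + 13*n^3/2 + 13*n^2 + 39*sqrt(2)*n^2/2 + 65*n/4 + 63*sqrt(2)*n/2 + 105/4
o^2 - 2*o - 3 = (o - 3)*(o + 1)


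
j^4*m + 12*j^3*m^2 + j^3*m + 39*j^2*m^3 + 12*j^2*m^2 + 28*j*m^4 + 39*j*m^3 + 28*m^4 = (j + m)*(j + 4*m)*(j + 7*m)*(j*m + m)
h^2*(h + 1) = h^3 + h^2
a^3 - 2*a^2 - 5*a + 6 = (a - 3)*(a - 1)*(a + 2)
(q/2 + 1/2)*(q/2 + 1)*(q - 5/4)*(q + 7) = q^4/4 + 35*q^3/16 + 21*q^2/8 - 59*q/16 - 35/8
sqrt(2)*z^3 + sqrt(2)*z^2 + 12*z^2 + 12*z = z*(z + 6*sqrt(2))*(sqrt(2)*z + sqrt(2))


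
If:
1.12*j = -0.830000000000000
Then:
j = -0.74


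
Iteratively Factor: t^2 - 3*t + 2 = (t - 2)*(t - 1)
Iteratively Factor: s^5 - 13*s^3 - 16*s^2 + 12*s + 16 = (s + 2)*(s^4 - 2*s^3 - 9*s^2 + 2*s + 8) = (s + 1)*(s + 2)*(s^3 - 3*s^2 - 6*s + 8) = (s - 4)*(s + 1)*(s + 2)*(s^2 + s - 2) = (s - 4)*(s + 1)*(s + 2)^2*(s - 1)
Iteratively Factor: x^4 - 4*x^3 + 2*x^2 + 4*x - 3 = (x - 1)*(x^3 - 3*x^2 - x + 3) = (x - 1)^2*(x^2 - 2*x - 3) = (x - 1)^2*(x + 1)*(x - 3)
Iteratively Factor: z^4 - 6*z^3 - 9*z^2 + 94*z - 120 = (z - 5)*(z^3 - z^2 - 14*z + 24) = (z - 5)*(z - 3)*(z^2 + 2*z - 8) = (z - 5)*(z - 3)*(z - 2)*(z + 4)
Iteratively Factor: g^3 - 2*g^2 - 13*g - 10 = (g - 5)*(g^2 + 3*g + 2) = (g - 5)*(g + 2)*(g + 1)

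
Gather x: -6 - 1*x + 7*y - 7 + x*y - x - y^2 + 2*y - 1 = x*(y - 2) - y^2 + 9*y - 14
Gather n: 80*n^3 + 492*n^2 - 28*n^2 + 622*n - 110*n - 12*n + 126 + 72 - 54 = 80*n^3 + 464*n^2 + 500*n + 144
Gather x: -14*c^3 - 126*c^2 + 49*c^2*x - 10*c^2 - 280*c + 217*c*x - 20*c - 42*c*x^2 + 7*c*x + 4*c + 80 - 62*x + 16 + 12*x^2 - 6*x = -14*c^3 - 136*c^2 - 296*c + x^2*(12 - 42*c) + x*(49*c^2 + 224*c - 68) + 96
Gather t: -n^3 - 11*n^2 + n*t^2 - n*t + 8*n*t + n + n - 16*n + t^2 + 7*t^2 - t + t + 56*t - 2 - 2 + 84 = -n^3 - 11*n^2 - 14*n + t^2*(n + 8) + t*(7*n + 56) + 80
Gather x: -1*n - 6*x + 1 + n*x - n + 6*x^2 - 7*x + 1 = -2*n + 6*x^2 + x*(n - 13) + 2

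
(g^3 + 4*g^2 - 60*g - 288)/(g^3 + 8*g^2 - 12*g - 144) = (g - 8)/(g - 4)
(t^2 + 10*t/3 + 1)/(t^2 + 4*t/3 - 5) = (3*t + 1)/(3*t - 5)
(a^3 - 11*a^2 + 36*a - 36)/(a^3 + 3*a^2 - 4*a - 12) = (a^2 - 9*a + 18)/(a^2 + 5*a + 6)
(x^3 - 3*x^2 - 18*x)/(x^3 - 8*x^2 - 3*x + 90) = x/(x - 5)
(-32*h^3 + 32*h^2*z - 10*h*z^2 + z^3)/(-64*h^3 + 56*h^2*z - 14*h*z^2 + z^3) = (-4*h + z)/(-8*h + z)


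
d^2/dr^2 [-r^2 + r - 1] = -2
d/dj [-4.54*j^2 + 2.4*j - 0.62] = 2.4 - 9.08*j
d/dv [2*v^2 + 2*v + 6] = 4*v + 2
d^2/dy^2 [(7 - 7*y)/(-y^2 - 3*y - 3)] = 14*((y - 1)*(2*y + 3)^2 - (3*y + 2)*(y^2 + 3*y + 3))/(y^2 + 3*y + 3)^3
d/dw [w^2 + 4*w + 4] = 2*w + 4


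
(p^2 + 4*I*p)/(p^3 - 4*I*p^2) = (p + 4*I)/(p*(p - 4*I))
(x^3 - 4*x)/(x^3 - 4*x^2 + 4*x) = (x + 2)/(x - 2)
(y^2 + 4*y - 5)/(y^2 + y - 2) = (y + 5)/(y + 2)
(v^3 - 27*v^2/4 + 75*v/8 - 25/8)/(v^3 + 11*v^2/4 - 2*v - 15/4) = (2*v^2 - 11*v + 5)/(2*(v^2 + 4*v + 3))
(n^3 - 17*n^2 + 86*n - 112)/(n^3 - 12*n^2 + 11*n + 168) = (n - 2)/(n + 3)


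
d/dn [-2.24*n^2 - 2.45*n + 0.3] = -4.48*n - 2.45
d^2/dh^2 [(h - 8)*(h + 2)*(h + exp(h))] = h^2*exp(h) - 2*h*exp(h) + 6*h - 26*exp(h) - 12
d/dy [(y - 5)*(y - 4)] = 2*y - 9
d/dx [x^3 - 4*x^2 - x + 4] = 3*x^2 - 8*x - 1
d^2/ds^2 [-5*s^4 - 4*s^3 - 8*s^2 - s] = -60*s^2 - 24*s - 16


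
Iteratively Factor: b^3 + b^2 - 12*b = (b - 3)*(b^2 + 4*b) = (b - 3)*(b + 4)*(b)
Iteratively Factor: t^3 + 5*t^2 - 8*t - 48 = (t + 4)*(t^2 + t - 12) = (t - 3)*(t + 4)*(t + 4)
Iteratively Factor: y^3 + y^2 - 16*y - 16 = (y - 4)*(y^2 + 5*y + 4) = (y - 4)*(y + 4)*(y + 1)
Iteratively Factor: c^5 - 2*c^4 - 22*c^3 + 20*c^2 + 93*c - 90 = (c - 2)*(c^4 - 22*c^2 - 24*c + 45) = (c - 2)*(c + 3)*(c^3 - 3*c^2 - 13*c + 15) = (c - 2)*(c - 1)*(c + 3)*(c^2 - 2*c - 15) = (c - 2)*(c - 1)*(c + 3)^2*(c - 5)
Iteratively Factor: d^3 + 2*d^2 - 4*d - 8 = (d + 2)*(d^2 - 4) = (d + 2)^2*(d - 2)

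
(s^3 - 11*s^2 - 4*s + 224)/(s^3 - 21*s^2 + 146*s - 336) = (s + 4)/(s - 6)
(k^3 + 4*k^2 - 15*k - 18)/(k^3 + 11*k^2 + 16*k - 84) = (k^2 - 2*k - 3)/(k^2 + 5*k - 14)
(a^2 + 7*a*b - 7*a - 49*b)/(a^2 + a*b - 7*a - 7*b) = (a + 7*b)/(a + b)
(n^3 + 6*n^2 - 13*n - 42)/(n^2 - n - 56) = (n^2 - n - 6)/(n - 8)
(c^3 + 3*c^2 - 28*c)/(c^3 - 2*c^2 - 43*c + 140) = c/(c - 5)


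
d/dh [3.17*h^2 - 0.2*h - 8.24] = 6.34*h - 0.2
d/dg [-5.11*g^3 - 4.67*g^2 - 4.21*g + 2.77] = -15.33*g^2 - 9.34*g - 4.21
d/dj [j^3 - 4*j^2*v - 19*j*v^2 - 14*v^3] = 3*j^2 - 8*j*v - 19*v^2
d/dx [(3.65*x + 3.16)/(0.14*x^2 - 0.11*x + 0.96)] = (-0.511*x^2 - 0.8848*x + 3.8516)/(0.0196*x^4 - 0.0308*x^3 + 0.2809*x^2 - 0.2112*x + 0.9216)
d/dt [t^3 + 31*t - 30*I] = 3*t^2 + 31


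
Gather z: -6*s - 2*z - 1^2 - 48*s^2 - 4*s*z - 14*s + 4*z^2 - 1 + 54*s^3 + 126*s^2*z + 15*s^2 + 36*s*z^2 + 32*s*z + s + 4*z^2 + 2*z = 54*s^3 - 33*s^2 - 19*s + z^2*(36*s + 8) + z*(126*s^2 + 28*s) - 2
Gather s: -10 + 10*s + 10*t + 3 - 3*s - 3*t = 7*s + 7*t - 7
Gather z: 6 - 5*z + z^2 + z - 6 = z^2 - 4*z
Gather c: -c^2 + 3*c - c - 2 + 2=-c^2 + 2*c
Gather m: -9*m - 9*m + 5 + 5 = 10 - 18*m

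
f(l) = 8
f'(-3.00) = 0.00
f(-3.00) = 8.00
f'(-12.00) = 0.00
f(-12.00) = 8.00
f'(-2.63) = 0.00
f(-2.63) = 8.00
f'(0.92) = 0.00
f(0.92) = 8.00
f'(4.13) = 0.00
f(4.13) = 8.00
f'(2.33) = 0.00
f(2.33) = 8.00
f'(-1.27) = 0.00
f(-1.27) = 8.00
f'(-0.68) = 0.00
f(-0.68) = 8.00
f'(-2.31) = 0.00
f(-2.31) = 8.00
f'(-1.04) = 0.00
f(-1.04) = 8.00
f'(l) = 0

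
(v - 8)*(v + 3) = v^2 - 5*v - 24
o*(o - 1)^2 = o^3 - 2*o^2 + o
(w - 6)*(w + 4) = w^2 - 2*w - 24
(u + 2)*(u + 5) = u^2 + 7*u + 10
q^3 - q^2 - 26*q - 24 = (q - 6)*(q + 1)*(q + 4)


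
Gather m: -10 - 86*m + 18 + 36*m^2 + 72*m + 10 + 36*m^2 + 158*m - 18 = 72*m^2 + 144*m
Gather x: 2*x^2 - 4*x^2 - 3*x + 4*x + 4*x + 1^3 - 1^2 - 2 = -2*x^2 + 5*x - 2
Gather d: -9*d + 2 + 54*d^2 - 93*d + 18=54*d^2 - 102*d + 20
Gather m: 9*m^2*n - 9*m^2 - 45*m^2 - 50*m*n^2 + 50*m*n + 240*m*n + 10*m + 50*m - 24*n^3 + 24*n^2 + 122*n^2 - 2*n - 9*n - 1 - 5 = m^2*(9*n - 54) + m*(-50*n^2 + 290*n + 60) - 24*n^3 + 146*n^2 - 11*n - 6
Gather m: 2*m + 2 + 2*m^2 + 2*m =2*m^2 + 4*m + 2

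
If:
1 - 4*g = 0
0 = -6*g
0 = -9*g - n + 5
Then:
No Solution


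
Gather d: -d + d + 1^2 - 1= 0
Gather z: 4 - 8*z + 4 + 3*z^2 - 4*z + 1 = 3*z^2 - 12*z + 9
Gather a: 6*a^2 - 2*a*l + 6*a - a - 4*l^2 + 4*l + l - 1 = 6*a^2 + a*(5 - 2*l) - 4*l^2 + 5*l - 1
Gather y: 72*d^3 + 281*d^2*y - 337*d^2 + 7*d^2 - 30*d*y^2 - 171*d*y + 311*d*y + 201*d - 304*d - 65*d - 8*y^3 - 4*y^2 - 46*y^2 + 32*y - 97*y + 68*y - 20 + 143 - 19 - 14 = 72*d^3 - 330*d^2 - 168*d - 8*y^3 + y^2*(-30*d - 50) + y*(281*d^2 + 140*d + 3) + 90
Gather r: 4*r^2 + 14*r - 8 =4*r^2 + 14*r - 8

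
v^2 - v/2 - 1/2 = (v - 1)*(v + 1/2)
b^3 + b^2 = b^2*(b + 1)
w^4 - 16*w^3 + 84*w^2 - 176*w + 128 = (w - 8)*(w - 4)*(w - 2)^2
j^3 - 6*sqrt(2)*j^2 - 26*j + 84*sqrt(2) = (j - 7*sqrt(2))*(j - 2*sqrt(2))*(j + 3*sqrt(2))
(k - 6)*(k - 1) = k^2 - 7*k + 6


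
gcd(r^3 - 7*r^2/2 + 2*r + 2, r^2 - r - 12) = 1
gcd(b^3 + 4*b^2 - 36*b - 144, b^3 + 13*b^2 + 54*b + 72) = b^2 + 10*b + 24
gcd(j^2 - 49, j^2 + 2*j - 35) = j + 7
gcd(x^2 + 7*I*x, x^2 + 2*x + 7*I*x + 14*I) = x + 7*I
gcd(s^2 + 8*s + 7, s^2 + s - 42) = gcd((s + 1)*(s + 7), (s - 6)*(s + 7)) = s + 7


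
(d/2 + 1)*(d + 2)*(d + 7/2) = d^3/2 + 15*d^2/4 + 9*d + 7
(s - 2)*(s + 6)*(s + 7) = s^3 + 11*s^2 + 16*s - 84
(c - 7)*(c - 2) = c^2 - 9*c + 14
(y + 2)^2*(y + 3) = y^3 + 7*y^2 + 16*y + 12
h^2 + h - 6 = (h - 2)*(h + 3)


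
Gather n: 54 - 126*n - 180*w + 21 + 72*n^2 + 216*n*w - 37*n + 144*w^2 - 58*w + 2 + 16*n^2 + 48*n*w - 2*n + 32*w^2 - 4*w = 88*n^2 + n*(264*w - 165) + 176*w^2 - 242*w + 77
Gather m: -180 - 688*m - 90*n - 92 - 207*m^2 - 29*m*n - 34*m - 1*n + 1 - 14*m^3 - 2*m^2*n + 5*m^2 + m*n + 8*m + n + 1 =-14*m^3 + m^2*(-2*n - 202) + m*(-28*n - 714) - 90*n - 270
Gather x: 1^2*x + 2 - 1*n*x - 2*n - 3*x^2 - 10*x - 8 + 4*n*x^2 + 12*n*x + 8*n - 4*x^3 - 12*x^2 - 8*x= 6*n - 4*x^3 + x^2*(4*n - 15) + x*(11*n - 17) - 6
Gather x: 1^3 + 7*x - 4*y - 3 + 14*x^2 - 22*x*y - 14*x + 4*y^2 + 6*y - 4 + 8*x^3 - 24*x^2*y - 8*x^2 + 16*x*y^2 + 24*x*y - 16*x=8*x^3 + x^2*(6 - 24*y) + x*(16*y^2 + 2*y - 23) + 4*y^2 + 2*y - 6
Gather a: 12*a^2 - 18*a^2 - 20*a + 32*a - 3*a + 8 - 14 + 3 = -6*a^2 + 9*a - 3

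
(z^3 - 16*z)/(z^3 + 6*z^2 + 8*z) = (z - 4)/(z + 2)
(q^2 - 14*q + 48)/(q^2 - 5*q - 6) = (q - 8)/(q + 1)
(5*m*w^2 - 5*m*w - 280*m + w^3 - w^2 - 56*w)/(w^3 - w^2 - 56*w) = (5*m + w)/w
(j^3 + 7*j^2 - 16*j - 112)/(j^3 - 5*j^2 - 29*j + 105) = (j^3 + 7*j^2 - 16*j - 112)/(j^3 - 5*j^2 - 29*j + 105)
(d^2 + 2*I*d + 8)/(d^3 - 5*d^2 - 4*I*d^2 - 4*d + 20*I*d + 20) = (d + 4*I)/(d^2 - d*(5 + 2*I) + 10*I)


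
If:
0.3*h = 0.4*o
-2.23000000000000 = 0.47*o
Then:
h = -6.33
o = -4.74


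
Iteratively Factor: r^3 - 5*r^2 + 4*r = (r)*(r^2 - 5*r + 4) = r*(r - 1)*(r - 4)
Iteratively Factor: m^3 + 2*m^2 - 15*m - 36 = (m + 3)*(m^2 - m - 12) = (m + 3)^2*(m - 4)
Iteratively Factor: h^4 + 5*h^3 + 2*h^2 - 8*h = (h)*(h^3 + 5*h^2 + 2*h - 8) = h*(h - 1)*(h^2 + 6*h + 8) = h*(h - 1)*(h + 4)*(h + 2)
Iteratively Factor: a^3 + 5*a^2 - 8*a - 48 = (a + 4)*(a^2 + a - 12) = (a + 4)^2*(a - 3)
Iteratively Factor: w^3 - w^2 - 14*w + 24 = (w - 2)*(w^2 + w - 12) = (w - 3)*(w - 2)*(w + 4)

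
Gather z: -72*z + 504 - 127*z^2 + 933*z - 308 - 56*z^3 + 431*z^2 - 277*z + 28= -56*z^3 + 304*z^2 + 584*z + 224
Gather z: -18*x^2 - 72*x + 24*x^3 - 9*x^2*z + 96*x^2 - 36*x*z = 24*x^3 + 78*x^2 - 72*x + z*(-9*x^2 - 36*x)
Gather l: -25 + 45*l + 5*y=45*l + 5*y - 25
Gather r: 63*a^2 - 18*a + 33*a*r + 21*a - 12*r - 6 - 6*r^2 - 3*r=63*a^2 + 3*a - 6*r^2 + r*(33*a - 15) - 6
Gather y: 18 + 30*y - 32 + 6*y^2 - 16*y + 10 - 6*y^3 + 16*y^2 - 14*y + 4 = -6*y^3 + 22*y^2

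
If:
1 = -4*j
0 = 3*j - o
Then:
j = -1/4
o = -3/4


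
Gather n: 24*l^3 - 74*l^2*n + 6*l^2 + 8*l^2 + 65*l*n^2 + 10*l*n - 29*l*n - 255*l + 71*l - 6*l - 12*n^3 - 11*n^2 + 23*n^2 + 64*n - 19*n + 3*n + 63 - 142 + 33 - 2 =24*l^3 + 14*l^2 - 190*l - 12*n^3 + n^2*(65*l + 12) + n*(-74*l^2 - 19*l + 48) - 48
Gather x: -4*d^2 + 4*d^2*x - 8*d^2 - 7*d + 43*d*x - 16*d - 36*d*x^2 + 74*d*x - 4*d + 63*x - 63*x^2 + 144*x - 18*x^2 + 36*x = -12*d^2 - 27*d + x^2*(-36*d - 81) + x*(4*d^2 + 117*d + 243)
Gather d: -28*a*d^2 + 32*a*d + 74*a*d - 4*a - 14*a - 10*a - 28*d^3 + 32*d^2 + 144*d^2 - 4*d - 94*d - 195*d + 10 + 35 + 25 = -28*a - 28*d^3 + d^2*(176 - 28*a) + d*(106*a - 293) + 70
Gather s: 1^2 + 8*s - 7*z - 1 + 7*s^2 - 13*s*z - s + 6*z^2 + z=7*s^2 + s*(7 - 13*z) + 6*z^2 - 6*z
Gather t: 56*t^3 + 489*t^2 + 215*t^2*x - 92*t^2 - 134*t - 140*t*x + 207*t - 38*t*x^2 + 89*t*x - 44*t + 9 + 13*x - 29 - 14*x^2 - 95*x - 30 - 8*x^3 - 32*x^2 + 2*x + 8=56*t^3 + t^2*(215*x + 397) + t*(-38*x^2 - 51*x + 29) - 8*x^3 - 46*x^2 - 80*x - 42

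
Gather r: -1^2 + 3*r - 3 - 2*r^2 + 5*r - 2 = -2*r^2 + 8*r - 6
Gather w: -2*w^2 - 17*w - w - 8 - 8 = -2*w^2 - 18*w - 16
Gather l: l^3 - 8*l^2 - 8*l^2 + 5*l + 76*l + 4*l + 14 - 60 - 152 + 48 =l^3 - 16*l^2 + 85*l - 150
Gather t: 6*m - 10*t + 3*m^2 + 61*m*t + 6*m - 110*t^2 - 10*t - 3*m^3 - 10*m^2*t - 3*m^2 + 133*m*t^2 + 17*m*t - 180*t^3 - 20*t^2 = -3*m^3 + 12*m - 180*t^3 + t^2*(133*m - 130) + t*(-10*m^2 + 78*m - 20)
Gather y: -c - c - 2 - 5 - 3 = -2*c - 10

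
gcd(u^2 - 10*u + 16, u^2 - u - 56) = u - 8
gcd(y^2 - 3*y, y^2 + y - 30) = 1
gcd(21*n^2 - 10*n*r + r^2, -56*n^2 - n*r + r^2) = 1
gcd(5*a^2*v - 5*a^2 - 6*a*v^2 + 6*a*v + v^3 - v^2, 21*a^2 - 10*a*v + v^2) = 1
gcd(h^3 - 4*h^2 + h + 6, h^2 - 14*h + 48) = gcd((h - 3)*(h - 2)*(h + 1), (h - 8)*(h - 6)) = 1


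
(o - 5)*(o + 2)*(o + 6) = o^3 + 3*o^2 - 28*o - 60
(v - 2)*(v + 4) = v^2 + 2*v - 8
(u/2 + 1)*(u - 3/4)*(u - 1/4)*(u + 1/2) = u^4/2 + 3*u^3/4 - 21*u^2/32 - 17*u/64 + 3/32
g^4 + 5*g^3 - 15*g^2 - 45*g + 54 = (g - 3)*(g - 1)*(g + 3)*(g + 6)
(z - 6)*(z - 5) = z^2 - 11*z + 30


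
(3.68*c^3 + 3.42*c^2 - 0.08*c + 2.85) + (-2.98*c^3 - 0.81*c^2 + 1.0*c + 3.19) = 0.7*c^3 + 2.61*c^2 + 0.92*c + 6.04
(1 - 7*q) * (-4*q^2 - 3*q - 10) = 28*q^3 + 17*q^2 + 67*q - 10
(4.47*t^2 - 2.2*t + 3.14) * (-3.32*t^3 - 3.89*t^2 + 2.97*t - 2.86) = -14.8404*t^5 - 10.0843*t^4 + 11.4091*t^3 - 31.5328*t^2 + 15.6178*t - 8.9804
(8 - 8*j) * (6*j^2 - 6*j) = -48*j^3 + 96*j^2 - 48*j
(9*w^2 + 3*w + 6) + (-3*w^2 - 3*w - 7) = 6*w^2 - 1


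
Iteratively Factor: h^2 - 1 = (h + 1)*(h - 1)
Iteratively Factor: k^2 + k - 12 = (k + 4)*(k - 3)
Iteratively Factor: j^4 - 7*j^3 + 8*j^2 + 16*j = (j)*(j^3 - 7*j^2 + 8*j + 16) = j*(j - 4)*(j^2 - 3*j - 4) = j*(j - 4)^2*(j + 1)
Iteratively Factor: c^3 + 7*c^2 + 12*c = (c)*(c^2 + 7*c + 12) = c*(c + 3)*(c + 4)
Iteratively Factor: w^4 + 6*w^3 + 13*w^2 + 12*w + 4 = (w + 2)*(w^3 + 4*w^2 + 5*w + 2) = (w + 2)^2*(w^2 + 2*w + 1) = (w + 1)*(w + 2)^2*(w + 1)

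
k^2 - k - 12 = (k - 4)*(k + 3)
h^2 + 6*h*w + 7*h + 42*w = (h + 7)*(h + 6*w)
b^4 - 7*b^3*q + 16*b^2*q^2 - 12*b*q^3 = b*(b - 3*q)*(b - 2*q)^2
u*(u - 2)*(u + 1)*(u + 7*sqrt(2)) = u^4 - u^3 + 7*sqrt(2)*u^3 - 7*sqrt(2)*u^2 - 2*u^2 - 14*sqrt(2)*u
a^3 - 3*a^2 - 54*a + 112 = (a - 8)*(a - 2)*(a + 7)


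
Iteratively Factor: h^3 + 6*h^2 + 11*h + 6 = (h + 1)*(h^2 + 5*h + 6) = (h + 1)*(h + 2)*(h + 3)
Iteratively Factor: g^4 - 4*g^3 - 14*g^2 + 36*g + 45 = (g - 3)*(g^3 - g^2 - 17*g - 15) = (g - 5)*(g - 3)*(g^2 + 4*g + 3) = (g - 5)*(g - 3)*(g + 3)*(g + 1)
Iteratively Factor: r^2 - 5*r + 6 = (r - 2)*(r - 3)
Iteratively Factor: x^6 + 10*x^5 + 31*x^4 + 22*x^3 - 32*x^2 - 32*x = (x + 1)*(x^5 + 9*x^4 + 22*x^3 - 32*x) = (x + 1)*(x + 4)*(x^4 + 5*x^3 + 2*x^2 - 8*x) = (x + 1)*(x + 2)*(x + 4)*(x^3 + 3*x^2 - 4*x) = (x + 1)*(x + 2)*(x + 4)^2*(x^2 - x) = x*(x + 1)*(x + 2)*(x + 4)^2*(x - 1)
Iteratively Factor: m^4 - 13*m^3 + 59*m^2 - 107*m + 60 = (m - 3)*(m^3 - 10*m^2 + 29*m - 20) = (m - 5)*(m - 3)*(m^2 - 5*m + 4) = (m - 5)*(m - 4)*(m - 3)*(m - 1)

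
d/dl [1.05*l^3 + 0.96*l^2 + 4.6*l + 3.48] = 3.15*l^2 + 1.92*l + 4.6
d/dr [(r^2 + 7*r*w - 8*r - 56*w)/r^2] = (-7*r*w + 8*r + 112*w)/r^3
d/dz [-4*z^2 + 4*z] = 4 - 8*z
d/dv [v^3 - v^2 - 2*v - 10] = 3*v^2 - 2*v - 2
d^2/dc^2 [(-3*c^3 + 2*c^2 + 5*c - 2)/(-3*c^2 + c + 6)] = 4*(3*c^3 + 18*c - 2)/(27*c^6 - 27*c^5 - 153*c^4 + 107*c^3 + 306*c^2 - 108*c - 216)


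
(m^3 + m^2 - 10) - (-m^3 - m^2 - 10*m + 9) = 2*m^3 + 2*m^2 + 10*m - 19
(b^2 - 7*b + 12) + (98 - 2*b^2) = -b^2 - 7*b + 110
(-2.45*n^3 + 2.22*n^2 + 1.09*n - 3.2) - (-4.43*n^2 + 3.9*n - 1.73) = -2.45*n^3 + 6.65*n^2 - 2.81*n - 1.47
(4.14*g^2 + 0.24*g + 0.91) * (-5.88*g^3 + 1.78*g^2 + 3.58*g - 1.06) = -24.3432*g^5 + 5.958*g^4 + 9.8976*g^3 - 1.9094*g^2 + 3.0034*g - 0.9646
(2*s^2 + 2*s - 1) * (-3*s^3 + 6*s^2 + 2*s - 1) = -6*s^5 + 6*s^4 + 19*s^3 - 4*s^2 - 4*s + 1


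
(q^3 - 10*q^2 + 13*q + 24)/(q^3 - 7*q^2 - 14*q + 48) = (q^2 - 2*q - 3)/(q^2 + q - 6)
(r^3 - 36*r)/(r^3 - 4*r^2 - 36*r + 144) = r/(r - 4)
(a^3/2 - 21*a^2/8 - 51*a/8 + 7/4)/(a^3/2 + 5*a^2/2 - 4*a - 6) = (4*a^3 - 21*a^2 - 51*a + 14)/(4*(a^3 + 5*a^2 - 8*a - 12))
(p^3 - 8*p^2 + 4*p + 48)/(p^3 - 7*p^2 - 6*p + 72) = (p + 2)/(p + 3)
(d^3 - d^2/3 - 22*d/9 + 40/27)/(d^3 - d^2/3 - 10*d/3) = (d^2 - 2*d + 8/9)/(d*(d - 2))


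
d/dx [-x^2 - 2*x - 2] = -2*x - 2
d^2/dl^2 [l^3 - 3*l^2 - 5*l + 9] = 6*l - 6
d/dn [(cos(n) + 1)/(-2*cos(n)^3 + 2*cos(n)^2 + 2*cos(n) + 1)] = 2*(2*sin(2*n) - 2*sin(3*n) - sin(4*n))/(cos(n) + 2*cos(2*n) - cos(3*n) + 4)^2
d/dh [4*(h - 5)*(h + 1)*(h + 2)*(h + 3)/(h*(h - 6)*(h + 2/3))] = 12*(3*h^6 - 32*h^5 + 5*h^4 + 270*h^3 - 286*h^2 - 960*h - 360)/(h^2*(9*h^4 - 96*h^3 + 184*h^2 + 384*h + 144))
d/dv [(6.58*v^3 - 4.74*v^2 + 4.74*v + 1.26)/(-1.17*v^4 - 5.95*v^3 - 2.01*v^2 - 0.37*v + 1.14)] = (7.6986*v^6 - 11.0916*v^5 - 24.7914*v^4 + 57.4336*v^3 + 56.2758*v^2 - 5.742*v + 5.8698)/(1.3689*v^8 + 13.923*v^7 + 40.1059*v^6 + 24.7848*v^5 + 5.7755*v^4 - 12.0786*v^3 - 4.4459*v^2 - 0.8436*v + 1.2996)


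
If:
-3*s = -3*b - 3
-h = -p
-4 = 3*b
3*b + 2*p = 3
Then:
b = -4/3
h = 7/2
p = 7/2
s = -1/3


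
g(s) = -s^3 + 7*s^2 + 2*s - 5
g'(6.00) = -22.00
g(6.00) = 43.00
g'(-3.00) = -67.00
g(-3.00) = 79.00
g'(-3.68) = -90.15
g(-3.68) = 132.27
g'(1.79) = 17.45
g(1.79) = 15.27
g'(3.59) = 13.60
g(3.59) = 46.13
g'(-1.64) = -29.03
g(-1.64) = 14.96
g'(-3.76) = -93.05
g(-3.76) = 139.60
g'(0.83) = 11.55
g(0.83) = 0.91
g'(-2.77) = -59.80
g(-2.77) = 64.42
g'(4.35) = 6.13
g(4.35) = 53.84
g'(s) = -3*s^2 + 14*s + 2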